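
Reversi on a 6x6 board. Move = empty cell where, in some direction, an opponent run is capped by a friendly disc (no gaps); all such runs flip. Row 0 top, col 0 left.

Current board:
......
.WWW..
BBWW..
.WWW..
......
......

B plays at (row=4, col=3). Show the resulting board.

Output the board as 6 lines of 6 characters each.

Place B at (4,3); scan 8 dirs for brackets.
Dir NW: opp run (3,2) capped by B -> flip
Dir N: opp run (3,3) (2,3) (1,3), next='.' -> no flip
Dir NE: first cell '.' (not opp) -> no flip
Dir W: first cell '.' (not opp) -> no flip
Dir E: first cell '.' (not opp) -> no flip
Dir SW: first cell '.' (not opp) -> no flip
Dir S: first cell '.' (not opp) -> no flip
Dir SE: first cell '.' (not opp) -> no flip
All flips: (3,2)

Answer: ......
.WWW..
BBWW..
.WBW..
...B..
......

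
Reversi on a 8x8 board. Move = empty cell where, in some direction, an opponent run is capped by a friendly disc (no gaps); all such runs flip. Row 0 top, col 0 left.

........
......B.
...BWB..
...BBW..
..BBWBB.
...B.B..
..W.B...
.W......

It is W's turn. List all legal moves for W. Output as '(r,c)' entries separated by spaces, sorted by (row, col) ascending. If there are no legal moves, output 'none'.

Answer: (1,5) (2,2) (2,6) (3,2) (4,1) (4,7) (5,1) (5,7) (6,5) (6,6)

Derivation:
(0,5): no bracket -> illegal
(0,6): no bracket -> illegal
(0,7): no bracket -> illegal
(1,2): no bracket -> illegal
(1,3): no bracket -> illegal
(1,4): no bracket -> illegal
(1,5): flips 1 -> legal
(1,7): no bracket -> illegal
(2,2): flips 2 -> legal
(2,6): flips 1 -> legal
(2,7): no bracket -> illegal
(3,1): no bracket -> illegal
(3,2): flips 2 -> legal
(3,6): no bracket -> illegal
(3,7): no bracket -> illegal
(4,1): flips 2 -> legal
(4,7): flips 2 -> legal
(5,1): flips 2 -> legal
(5,2): no bracket -> illegal
(5,4): no bracket -> illegal
(5,6): no bracket -> illegal
(5,7): flips 1 -> legal
(6,3): no bracket -> illegal
(6,5): flips 2 -> legal
(6,6): flips 1 -> legal
(7,3): no bracket -> illegal
(7,4): no bracket -> illegal
(7,5): no bracket -> illegal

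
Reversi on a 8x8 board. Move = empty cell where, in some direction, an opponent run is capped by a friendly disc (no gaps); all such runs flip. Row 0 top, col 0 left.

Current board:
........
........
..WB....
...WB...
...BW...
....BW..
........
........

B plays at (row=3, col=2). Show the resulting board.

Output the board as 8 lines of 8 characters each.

Answer: ........
........
..WB....
..BBB...
...BW...
....BW..
........
........

Derivation:
Place B at (3,2); scan 8 dirs for brackets.
Dir NW: first cell '.' (not opp) -> no flip
Dir N: opp run (2,2), next='.' -> no flip
Dir NE: first cell 'B' (not opp) -> no flip
Dir W: first cell '.' (not opp) -> no flip
Dir E: opp run (3,3) capped by B -> flip
Dir SW: first cell '.' (not opp) -> no flip
Dir S: first cell '.' (not opp) -> no flip
Dir SE: first cell 'B' (not opp) -> no flip
All flips: (3,3)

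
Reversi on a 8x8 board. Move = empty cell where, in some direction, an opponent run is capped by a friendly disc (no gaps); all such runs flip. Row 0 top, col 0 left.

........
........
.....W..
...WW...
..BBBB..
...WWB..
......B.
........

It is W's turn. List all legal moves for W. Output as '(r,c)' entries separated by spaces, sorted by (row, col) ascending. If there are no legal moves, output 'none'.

(3,1): flips 1 -> legal
(3,2): flips 1 -> legal
(3,5): flips 1 -> legal
(3,6): flips 1 -> legal
(4,1): no bracket -> illegal
(4,6): no bracket -> illegal
(5,1): flips 1 -> legal
(5,2): flips 1 -> legal
(5,6): flips 2 -> legal
(5,7): no bracket -> illegal
(6,4): no bracket -> illegal
(6,5): no bracket -> illegal
(6,7): no bracket -> illegal
(7,5): no bracket -> illegal
(7,6): no bracket -> illegal
(7,7): flips 3 -> legal

Answer: (3,1) (3,2) (3,5) (3,6) (5,1) (5,2) (5,6) (7,7)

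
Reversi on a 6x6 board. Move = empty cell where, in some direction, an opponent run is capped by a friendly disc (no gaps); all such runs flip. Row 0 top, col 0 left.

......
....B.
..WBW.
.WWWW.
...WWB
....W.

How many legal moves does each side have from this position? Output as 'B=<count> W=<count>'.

-- B to move --
(1,1): no bracket -> illegal
(1,2): no bracket -> illegal
(1,3): no bracket -> illegal
(1,5): no bracket -> illegal
(2,0): no bracket -> illegal
(2,1): flips 1 -> legal
(2,5): flips 1 -> legal
(3,0): no bracket -> illegal
(3,5): no bracket -> illegal
(4,0): no bracket -> illegal
(4,1): flips 1 -> legal
(4,2): flips 2 -> legal
(5,2): no bracket -> illegal
(5,3): flips 2 -> legal
(5,5): no bracket -> illegal
B mobility = 5
-- W to move --
(0,3): no bracket -> illegal
(0,4): flips 1 -> legal
(0,5): flips 2 -> legal
(1,2): flips 1 -> legal
(1,3): flips 1 -> legal
(1,5): no bracket -> illegal
(2,5): no bracket -> illegal
(3,5): no bracket -> illegal
(5,5): no bracket -> illegal
W mobility = 4

Answer: B=5 W=4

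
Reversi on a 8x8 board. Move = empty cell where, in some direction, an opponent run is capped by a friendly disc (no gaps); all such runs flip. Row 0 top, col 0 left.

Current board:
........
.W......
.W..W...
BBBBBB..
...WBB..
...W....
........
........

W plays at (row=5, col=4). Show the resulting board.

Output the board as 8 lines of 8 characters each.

Answer: ........
.W......
.W..W...
BBBBWB..
...WWB..
...WW...
........
........

Derivation:
Place W at (5,4); scan 8 dirs for brackets.
Dir NW: first cell 'W' (not opp) -> no flip
Dir N: opp run (4,4) (3,4) capped by W -> flip
Dir NE: opp run (4,5), next='.' -> no flip
Dir W: first cell 'W' (not opp) -> no flip
Dir E: first cell '.' (not opp) -> no flip
Dir SW: first cell '.' (not opp) -> no flip
Dir S: first cell '.' (not opp) -> no flip
Dir SE: first cell '.' (not opp) -> no flip
All flips: (3,4) (4,4)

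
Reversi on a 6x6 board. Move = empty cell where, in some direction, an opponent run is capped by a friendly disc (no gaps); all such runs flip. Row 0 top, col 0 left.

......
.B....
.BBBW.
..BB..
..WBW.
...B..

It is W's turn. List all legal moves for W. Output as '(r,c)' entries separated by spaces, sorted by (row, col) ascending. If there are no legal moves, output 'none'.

Answer: (0,0) (1,2) (2,0)

Derivation:
(0,0): flips 3 -> legal
(0,1): no bracket -> illegal
(0,2): no bracket -> illegal
(1,0): no bracket -> illegal
(1,2): flips 2 -> legal
(1,3): no bracket -> illegal
(1,4): no bracket -> illegal
(2,0): flips 3 -> legal
(3,0): no bracket -> illegal
(3,1): no bracket -> illegal
(3,4): no bracket -> illegal
(4,1): no bracket -> illegal
(5,2): no bracket -> illegal
(5,4): no bracket -> illegal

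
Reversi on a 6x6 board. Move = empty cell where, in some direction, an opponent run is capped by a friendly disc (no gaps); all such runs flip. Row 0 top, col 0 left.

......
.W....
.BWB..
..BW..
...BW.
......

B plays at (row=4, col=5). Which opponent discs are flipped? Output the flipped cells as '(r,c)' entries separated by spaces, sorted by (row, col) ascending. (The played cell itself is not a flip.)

Dir NW: first cell '.' (not opp) -> no flip
Dir N: first cell '.' (not opp) -> no flip
Dir NE: edge -> no flip
Dir W: opp run (4,4) capped by B -> flip
Dir E: edge -> no flip
Dir SW: first cell '.' (not opp) -> no flip
Dir S: first cell '.' (not opp) -> no flip
Dir SE: edge -> no flip

Answer: (4,4)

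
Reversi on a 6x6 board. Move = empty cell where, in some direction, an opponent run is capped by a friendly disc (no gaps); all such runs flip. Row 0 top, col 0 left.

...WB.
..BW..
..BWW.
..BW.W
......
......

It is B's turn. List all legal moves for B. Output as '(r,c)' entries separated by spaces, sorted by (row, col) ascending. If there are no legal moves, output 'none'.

Answer: (0,2) (1,4) (2,5) (3,4) (4,4)

Derivation:
(0,2): flips 1 -> legal
(1,4): flips 2 -> legal
(1,5): no bracket -> illegal
(2,5): flips 2 -> legal
(3,4): flips 2 -> legal
(4,2): no bracket -> illegal
(4,3): no bracket -> illegal
(4,4): flips 1 -> legal
(4,5): no bracket -> illegal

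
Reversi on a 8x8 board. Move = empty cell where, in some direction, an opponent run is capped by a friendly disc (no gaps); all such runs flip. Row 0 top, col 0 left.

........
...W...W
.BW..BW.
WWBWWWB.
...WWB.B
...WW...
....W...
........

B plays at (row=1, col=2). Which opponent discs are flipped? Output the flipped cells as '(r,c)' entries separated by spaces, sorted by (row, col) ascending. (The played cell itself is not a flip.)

Dir NW: first cell '.' (not opp) -> no flip
Dir N: first cell '.' (not opp) -> no flip
Dir NE: first cell '.' (not opp) -> no flip
Dir W: first cell '.' (not opp) -> no flip
Dir E: opp run (1,3), next='.' -> no flip
Dir SW: first cell 'B' (not opp) -> no flip
Dir S: opp run (2,2) capped by B -> flip
Dir SE: first cell '.' (not opp) -> no flip

Answer: (2,2)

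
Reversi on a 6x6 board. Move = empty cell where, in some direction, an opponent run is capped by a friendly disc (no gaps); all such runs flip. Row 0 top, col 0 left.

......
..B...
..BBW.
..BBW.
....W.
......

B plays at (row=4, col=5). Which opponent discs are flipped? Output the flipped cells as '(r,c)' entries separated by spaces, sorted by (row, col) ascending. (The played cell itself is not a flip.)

Dir NW: opp run (3,4) capped by B -> flip
Dir N: first cell '.' (not opp) -> no flip
Dir NE: edge -> no flip
Dir W: opp run (4,4), next='.' -> no flip
Dir E: edge -> no flip
Dir SW: first cell '.' (not opp) -> no flip
Dir S: first cell '.' (not opp) -> no flip
Dir SE: edge -> no flip

Answer: (3,4)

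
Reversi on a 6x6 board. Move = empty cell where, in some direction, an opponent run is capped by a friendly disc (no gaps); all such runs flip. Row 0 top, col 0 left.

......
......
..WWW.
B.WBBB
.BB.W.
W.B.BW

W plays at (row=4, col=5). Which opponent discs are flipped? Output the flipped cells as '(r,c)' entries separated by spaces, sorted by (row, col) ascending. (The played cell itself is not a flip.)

Dir NW: opp run (3,4) capped by W -> flip
Dir N: opp run (3,5), next='.' -> no flip
Dir NE: edge -> no flip
Dir W: first cell 'W' (not opp) -> no flip
Dir E: edge -> no flip
Dir SW: opp run (5,4), next=edge -> no flip
Dir S: first cell 'W' (not opp) -> no flip
Dir SE: edge -> no flip

Answer: (3,4)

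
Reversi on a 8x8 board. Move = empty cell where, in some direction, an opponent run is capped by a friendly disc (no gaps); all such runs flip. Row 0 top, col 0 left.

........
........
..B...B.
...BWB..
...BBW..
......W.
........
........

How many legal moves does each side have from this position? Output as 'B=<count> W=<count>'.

-- B to move --
(2,3): no bracket -> illegal
(2,4): flips 1 -> legal
(2,5): flips 1 -> legal
(3,6): no bracket -> illegal
(4,6): flips 1 -> legal
(4,7): no bracket -> illegal
(5,4): no bracket -> illegal
(5,5): flips 1 -> legal
(5,7): no bracket -> illegal
(6,5): no bracket -> illegal
(6,6): no bracket -> illegal
(6,7): no bracket -> illegal
B mobility = 4
-- W to move --
(1,1): no bracket -> illegal
(1,2): no bracket -> illegal
(1,3): no bracket -> illegal
(1,5): no bracket -> illegal
(1,6): no bracket -> illegal
(1,7): no bracket -> illegal
(2,1): no bracket -> illegal
(2,3): no bracket -> illegal
(2,4): no bracket -> illegal
(2,5): flips 1 -> legal
(2,7): no bracket -> illegal
(3,1): no bracket -> illegal
(3,2): flips 1 -> legal
(3,6): flips 1 -> legal
(3,7): no bracket -> illegal
(4,2): flips 2 -> legal
(4,6): no bracket -> illegal
(5,2): flips 1 -> legal
(5,3): no bracket -> illegal
(5,4): flips 1 -> legal
(5,5): no bracket -> illegal
W mobility = 6

Answer: B=4 W=6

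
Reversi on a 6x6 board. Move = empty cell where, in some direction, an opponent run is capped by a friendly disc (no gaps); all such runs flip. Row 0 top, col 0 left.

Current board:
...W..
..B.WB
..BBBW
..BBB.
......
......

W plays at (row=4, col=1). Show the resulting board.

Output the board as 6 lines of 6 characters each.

Answer: ...W..
..B.WB
..BWBW
..WBB.
.W....
......

Derivation:
Place W at (4,1); scan 8 dirs for brackets.
Dir NW: first cell '.' (not opp) -> no flip
Dir N: first cell '.' (not opp) -> no flip
Dir NE: opp run (3,2) (2,3) capped by W -> flip
Dir W: first cell '.' (not opp) -> no flip
Dir E: first cell '.' (not opp) -> no flip
Dir SW: first cell '.' (not opp) -> no flip
Dir S: first cell '.' (not opp) -> no flip
Dir SE: first cell '.' (not opp) -> no flip
All flips: (2,3) (3,2)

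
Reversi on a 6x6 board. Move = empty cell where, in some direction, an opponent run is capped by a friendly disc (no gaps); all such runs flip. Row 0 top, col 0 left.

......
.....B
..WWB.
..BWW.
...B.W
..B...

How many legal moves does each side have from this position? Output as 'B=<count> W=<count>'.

Answer: B=8 W=6

Derivation:
-- B to move --
(1,1): no bracket -> illegal
(1,2): flips 1 -> legal
(1,3): flips 2 -> legal
(1,4): flips 1 -> legal
(2,1): flips 2 -> legal
(2,5): flips 1 -> legal
(3,1): no bracket -> illegal
(3,5): flips 2 -> legal
(4,2): flips 1 -> legal
(4,4): flips 1 -> legal
(5,4): no bracket -> illegal
(5,5): no bracket -> illegal
B mobility = 8
-- W to move --
(0,4): no bracket -> illegal
(0,5): no bracket -> illegal
(1,3): no bracket -> illegal
(1,4): flips 1 -> legal
(2,1): no bracket -> illegal
(2,5): flips 1 -> legal
(3,1): flips 1 -> legal
(3,5): no bracket -> illegal
(4,1): flips 1 -> legal
(4,2): flips 1 -> legal
(4,4): no bracket -> illegal
(5,1): no bracket -> illegal
(5,3): flips 1 -> legal
(5,4): no bracket -> illegal
W mobility = 6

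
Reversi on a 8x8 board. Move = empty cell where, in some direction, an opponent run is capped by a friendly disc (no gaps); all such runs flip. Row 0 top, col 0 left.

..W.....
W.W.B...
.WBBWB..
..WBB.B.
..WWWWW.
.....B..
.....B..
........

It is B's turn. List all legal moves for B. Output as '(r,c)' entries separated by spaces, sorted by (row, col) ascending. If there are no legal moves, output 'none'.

Answer: (0,1) (1,5) (2,0) (3,1) (3,5) (3,7) (4,1) (5,1) (5,2) (5,3) (5,4) (5,6)

Derivation:
(0,0): no bracket -> illegal
(0,1): flips 1 -> legal
(0,3): no bracket -> illegal
(1,1): no bracket -> illegal
(1,3): no bracket -> illegal
(1,5): flips 1 -> legal
(2,0): flips 1 -> legal
(3,0): no bracket -> illegal
(3,1): flips 1 -> legal
(3,5): flips 1 -> legal
(3,7): flips 1 -> legal
(4,1): flips 1 -> legal
(4,7): no bracket -> illegal
(5,1): flips 1 -> legal
(5,2): flips 3 -> legal
(5,3): flips 1 -> legal
(5,4): flips 2 -> legal
(5,6): flips 2 -> legal
(5,7): no bracket -> illegal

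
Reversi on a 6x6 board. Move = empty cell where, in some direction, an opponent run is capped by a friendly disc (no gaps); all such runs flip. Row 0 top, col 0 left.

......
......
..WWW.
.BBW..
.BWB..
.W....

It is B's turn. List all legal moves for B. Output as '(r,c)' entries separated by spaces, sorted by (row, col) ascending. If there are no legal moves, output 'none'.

Answer: (1,2) (1,3) (1,4) (3,4) (5,2) (5,3)

Derivation:
(1,1): no bracket -> illegal
(1,2): flips 1 -> legal
(1,3): flips 3 -> legal
(1,4): flips 1 -> legal
(1,5): no bracket -> illegal
(2,1): no bracket -> illegal
(2,5): no bracket -> illegal
(3,4): flips 1 -> legal
(3,5): no bracket -> illegal
(4,0): no bracket -> illegal
(4,4): no bracket -> illegal
(5,0): no bracket -> illegal
(5,2): flips 1 -> legal
(5,3): flips 1 -> legal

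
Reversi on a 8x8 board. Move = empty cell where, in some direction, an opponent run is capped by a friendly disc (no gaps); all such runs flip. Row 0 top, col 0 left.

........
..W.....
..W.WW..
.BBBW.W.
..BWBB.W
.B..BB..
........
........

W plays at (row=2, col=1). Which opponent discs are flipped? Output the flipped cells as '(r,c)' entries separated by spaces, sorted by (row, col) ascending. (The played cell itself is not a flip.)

Dir NW: first cell '.' (not opp) -> no flip
Dir N: first cell '.' (not opp) -> no flip
Dir NE: first cell 'W' (not opp) -> no flip
Dir W: first cell '.' (not opp) -> no flip
Dir E: first cell 'W' (not opp) -> no flip
Dir SW: first cell '.' (not opp) -> no flip
Dir S: opp run (3,1), next='.' -> no flip
Dir SE: opp run (3,2) capped by W -> flip

Answer: (3,2)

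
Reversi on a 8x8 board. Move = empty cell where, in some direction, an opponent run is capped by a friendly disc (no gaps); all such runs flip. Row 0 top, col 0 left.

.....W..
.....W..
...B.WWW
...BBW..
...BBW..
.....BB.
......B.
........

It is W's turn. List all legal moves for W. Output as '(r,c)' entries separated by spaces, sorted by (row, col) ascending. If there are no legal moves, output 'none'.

(1,2): flips 2 -> legal
(1,3): no bracket -> illegal
(1,4): no bracket -> illegal
(2,2): no bracket -> illegal
(2,4): no bracket -> illegal
(3,2): flips 2 -> legal
(4,2): flips 2 -> legal
(4,6): no bracket -> illegal
(4,7): no bracket -> illegal
(5,2): flips 2 -> legal
(5,3): flips 1 -> legal
(5,4): no bracket -> illegal
(5,7): no bracket -> illegal
(6,4): no bracket -> illegal
(6,5): flips 1 -> legal
(6,7): flips 1 -> legal
(7,5): no bracket -> illegal
(7,6): no bracket -> illegal
(7,7): no bracket -> illegal

Answer: (1,2) (3,2) (4,2) (5,2) (5,3) (6,5) (6,7)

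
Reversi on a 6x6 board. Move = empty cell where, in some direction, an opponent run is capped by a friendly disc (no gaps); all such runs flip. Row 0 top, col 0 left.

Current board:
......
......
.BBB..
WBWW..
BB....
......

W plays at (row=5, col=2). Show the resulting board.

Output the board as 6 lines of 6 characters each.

Answer: ......
......
.BBB..
WBWW..
BW....
..W...

Derivation:
Place W at (5,2); scan 8 dirs for brackets.
Dir NW: opp run (4,1) capped by W -> flip
Dir N: first cell '.' (not opp) -> no flip
Dir NE: first cell '.' (not opp) -> no flip
Dir W: first cell '.' (not opp) -> no flip
Dir E: first cell '.' (not opp) -> no flip
Dir SW: edge -> no flip
Dir S: edge -> no flip
Dir SE: edge -> no flip
All flips: (4,1)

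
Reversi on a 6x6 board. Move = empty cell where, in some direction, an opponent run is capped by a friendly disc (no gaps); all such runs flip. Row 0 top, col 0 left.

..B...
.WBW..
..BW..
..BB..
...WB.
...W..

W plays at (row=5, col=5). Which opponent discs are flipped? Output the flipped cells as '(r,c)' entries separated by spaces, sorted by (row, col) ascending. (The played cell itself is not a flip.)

Dir NW: opp run (4,4) (3,3) (2,2) capped by W -> flip
Dir N: first cell '.' (not opp) -> no flip
Dir NE: edge -> no flip
Dir W: first cell '.' (not opp) -> no flip
Dir E: edge -> no flip
Dir SW: edge -> no flip
Dir S: edge -> no flip
Dir SE: edge -> no flip

Answer: (2,2) (3,3) (4,4)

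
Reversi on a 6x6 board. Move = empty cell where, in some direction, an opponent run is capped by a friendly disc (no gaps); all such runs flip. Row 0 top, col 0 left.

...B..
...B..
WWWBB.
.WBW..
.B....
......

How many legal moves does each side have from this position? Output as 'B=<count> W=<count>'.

-- B to move --
(1,0): flips 1 -> legal
(1,1): flips 2 -> legal
(1,2): flips 1 -> legal
(3,0): flips 1 -> legal
(3,4): flips 1 -> legal
(4,0): flips 2 -> legal
(4,2): flips 1 -> legal
(4,3): flips 1 -> legal
(4,4): no bracket -> illegal
B mobility = 8
-- W to move --
(0,2): no bracket -> illegal
(0,4): flips 1 -> legal
(1,2): no bracket -> illegal
(1,4): no bracket -> illegal
(1,5): flips 1 -> legal
(2,5): flips 2 -> legal
(3,0): no bracket -> illegal
(3,4): no bracket -> illegal
(3,5): no bracket -> illegal
(4,0): no bracket -> illegal
(4,2): flips 1 -> legal
(4,3): flips 1 -> legal
(5,0): no bracket -> illegal
(5,1): flips 1 -> legal
(5,2): no bracket -> illegal
W mobility = 6

Answer: B=8 W=6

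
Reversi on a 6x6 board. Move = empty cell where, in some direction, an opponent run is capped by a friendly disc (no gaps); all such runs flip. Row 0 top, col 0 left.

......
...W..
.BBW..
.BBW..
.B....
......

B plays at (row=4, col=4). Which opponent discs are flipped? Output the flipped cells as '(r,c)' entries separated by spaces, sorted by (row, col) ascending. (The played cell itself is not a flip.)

Answer: (3,3)

Derivation:
Dir NW: opp run (3,3) capped by B -> flip
Dir N: first cell '.' (not opp) -> no flip
Dir NE: first cell '.' (not opp) -> no flip
Dir W: first cell '.' (not opp) -> no flip
Dir E: first cell '.' (not opp) -> no flip
Dir SW: first cell '.' (not opp) -> no flip
Dir S: first cell '.' (not opp) -> no flip
Dir SE: first cell '.' (not opp) -> no flip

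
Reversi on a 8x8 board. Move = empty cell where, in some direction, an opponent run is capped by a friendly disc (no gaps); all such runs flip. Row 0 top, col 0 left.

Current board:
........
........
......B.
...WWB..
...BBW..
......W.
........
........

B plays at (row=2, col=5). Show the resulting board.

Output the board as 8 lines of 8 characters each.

Answer: ........
........
.....BB.
...WBB..
...BBW..
......W.
........
........

Derivation:
Place B at (2,5); scan 8 dirs for brackets.
Dir NW: first cell '.' (not opp) -> no flip
Dir N: first cell '.' (not opp) -> no flip
Dir NE: first cell '.' (not opp) -> no flip
Dir W: first cell '.' (not opp) -> no flip
Dir E: first cell 'B' (not opp) -> no flip
Dir SW: opp run (3,4) capped by B -> flip
Dir S: first cell 'B' (not opp) -> no flip
Dir SE: first cell '.' (not opp) -> no flip
All flips: (3,4)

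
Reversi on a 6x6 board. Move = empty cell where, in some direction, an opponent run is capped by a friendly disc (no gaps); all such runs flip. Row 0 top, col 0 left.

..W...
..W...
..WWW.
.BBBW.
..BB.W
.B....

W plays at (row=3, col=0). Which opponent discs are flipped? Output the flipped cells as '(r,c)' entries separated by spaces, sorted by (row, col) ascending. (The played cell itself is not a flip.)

Answer: (3,1) (3,2) (3,3)

Derivation:
Dir NW: edge -> no flip
Dir N: first cell '.' (not opp) -> no flip
Dir NE: first cell '.' (not opp) -> no flip
Dir W: edge -> no flip
Dir E: opp run (3,1) (3,2) (3,3) capped by W -> flip
Dir SW: edge -> no flip
Dir S: first cell '.' (not opp) -> no flip
Dir SE: first cell '.' (not opp) -> no flip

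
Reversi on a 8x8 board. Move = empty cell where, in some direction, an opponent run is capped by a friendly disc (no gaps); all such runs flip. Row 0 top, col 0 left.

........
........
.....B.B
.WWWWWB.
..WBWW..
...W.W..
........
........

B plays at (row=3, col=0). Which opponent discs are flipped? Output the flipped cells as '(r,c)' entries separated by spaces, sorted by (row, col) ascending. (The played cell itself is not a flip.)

Dir NW: edge -> no flip
Dir N: first cell '.' (not opp) -> no flip
Dir NE: first cell '.' (not opp) -> no flip
Dir W: edge -> no flip
Dir E: opp run (3,1) (3,2) (3,3) (3,4) (3,5) capped by B -> flip
Dir SW: edge -> no flip
Dir S: first cell '.' (not opp) -> no flip
Dir SE: first cell '.' (not opp) -> no flip

Answer: (3,1) (3,2) (3,3) (3,4) (3,5)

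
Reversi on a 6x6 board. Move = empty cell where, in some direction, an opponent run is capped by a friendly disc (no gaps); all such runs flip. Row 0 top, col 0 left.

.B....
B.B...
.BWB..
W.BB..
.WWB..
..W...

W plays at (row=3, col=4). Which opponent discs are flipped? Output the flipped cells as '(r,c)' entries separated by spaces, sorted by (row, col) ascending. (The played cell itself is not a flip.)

Answer: (4,3)

Derivation:
Dir NW: opp run (2,3) (1,2) (0,1), next=edge -> no flip
Dir N: first cell '.' (not opp) -> no flip
Dir NE: first cell '.' (not opp) -> no flip
Dir W: opp run (3,3) (3,2), next='.' -> no flip
Dir E: first cell '.' (not opp) -> no flip
Dir SW: opp run (4,3) capped by W -> flip
Dir S: first cell '.' (not opp) -> no flip
Dir SE: first cell '.' (not opp) -> no flip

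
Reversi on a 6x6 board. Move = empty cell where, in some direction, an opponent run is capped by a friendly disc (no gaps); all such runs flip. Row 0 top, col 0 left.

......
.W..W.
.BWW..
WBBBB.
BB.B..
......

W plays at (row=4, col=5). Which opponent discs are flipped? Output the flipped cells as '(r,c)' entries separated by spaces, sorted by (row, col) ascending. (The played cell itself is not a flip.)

Dir NW: opp run (3,4) capped by W -> flip
Dir N: first cell '.' (not opp) -> no flip
Dir NE: edge -> no flip
Dir W: first cell '.' (not opp) -> no flip
Dir E: edge -> no flip
Dir SW: first cell '.' (not opp) -> no flip
Dir S: first cell '.' (not opp) -> no flip
Dir SE: edge -> no flip

Answer: (3,4)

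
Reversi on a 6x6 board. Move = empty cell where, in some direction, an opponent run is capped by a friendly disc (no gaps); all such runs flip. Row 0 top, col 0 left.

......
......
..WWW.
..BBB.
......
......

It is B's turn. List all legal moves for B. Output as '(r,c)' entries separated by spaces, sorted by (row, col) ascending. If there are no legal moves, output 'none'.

Answer: (1,1) (1,2) (1,3) (1,4) (1,5)

Derivation:
(1,1): flips 1 -> legal
(1,2): flips 2 -> legal
(1,3): flips 1 -> legal
(1,4): flips 2 -> legal
(1,5): flips 1 -> legal
(2,1): no bracket -> illegal
(2,5): no bracket -> illegal
(3,1): no bracket -> illegal
(3,5): no bracket -> illegal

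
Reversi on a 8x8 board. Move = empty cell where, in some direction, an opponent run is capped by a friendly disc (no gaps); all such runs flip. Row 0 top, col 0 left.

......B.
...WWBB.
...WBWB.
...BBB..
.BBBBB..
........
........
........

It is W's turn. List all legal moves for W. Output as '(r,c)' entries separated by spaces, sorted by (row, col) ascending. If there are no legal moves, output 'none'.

(0,4): no bracket -> illegal
(0,5): flips 1 -> legal
(0,7): flips 1 -> legal
(1,7): flips 2 -> legal
(2,2): no bracket -> illegal
(2,7): flips 1 -> legal
(3,0): no bracket -> illegal
(3,1): no bracket -> illegal
(3,2): no bracket -> illegal
(3,6): no bracket -> illegal
(3,7): no bracket -> illegal
(4,0): no bracket -> illegal
(4,6): flips 2 -> legal
(5,0): no bracket -> illegal
(5,1): no bracket -> illegal
(5,2): flips 2 -> legal
(5,3): flips 2 -> legal
(5,4): flips 3 -> legal
(5,5): flips 2 -> legal
(5,6): flips 2 -> legal

Answer: (0,5) (0,7) (1,7) (2,7) (4,6) (5,2) (5,3) (5,4) (5,5) (5,6)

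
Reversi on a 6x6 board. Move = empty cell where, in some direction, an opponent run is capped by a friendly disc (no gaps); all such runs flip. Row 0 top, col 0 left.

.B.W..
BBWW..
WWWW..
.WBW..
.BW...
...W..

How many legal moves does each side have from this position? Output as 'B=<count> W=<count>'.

Answer: B=7 W=6

Derivation:
-- B to move --
(0,2): flips 2 -> legal
(0,4): no bracket -> illegal
(1,4): flips 3 -> legal
(2,4): no bracket -> illegal
(3,0): flips 2 -> legal
(3,4): flips 3 -> legal
(4,0): no bracket -> illegal
(4,3): flips 1 -> legal
(4,4): flips 2 -> legal
(5,1): no bracket -> illegal
(5,2): flips 1 -> legal
(5,4): no bracket -> illegal
B mobility = 7
-- W to move --
(0,0): flips 2 -> legal
(0,2): flips 1 -> legal
(3,0): no bracket -> illegal
(4,0): flips 1 -> legal
(4,3): flips 1 -> legal
(5,0): flips 2 -> legal
(5,1): flips 1 -> legal
(5,2): no bracket -> illegal
W mobility = 6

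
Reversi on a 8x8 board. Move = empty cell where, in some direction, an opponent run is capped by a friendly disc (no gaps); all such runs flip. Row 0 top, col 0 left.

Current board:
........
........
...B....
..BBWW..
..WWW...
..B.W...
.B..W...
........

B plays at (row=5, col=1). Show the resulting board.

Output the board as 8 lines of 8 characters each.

Answer: ........
........
...B....
..BBWW..
..BWW...
.BB.W...
.B..W...
........

Derivation:
Place B at (5,1); scan 8 dirs for brackets.
Dir NW: first cell '.' (not opp) -> no flip
Dir N: first cell '.' (not opp) -> no flip
Dir NE: opp run (4,2) capped by B -> flip
Dir W: first cell '.' (not opp) -> no flip
Dir E: first cell 'B' (not opp) -> no flip
Dir SW: first cell '.' (not opp) -> no flip
Dir S: first cell 'B' (not opp) -> no flip
Dir SE: first cell '.' (not opp) -> no flip
All flips: (4,2)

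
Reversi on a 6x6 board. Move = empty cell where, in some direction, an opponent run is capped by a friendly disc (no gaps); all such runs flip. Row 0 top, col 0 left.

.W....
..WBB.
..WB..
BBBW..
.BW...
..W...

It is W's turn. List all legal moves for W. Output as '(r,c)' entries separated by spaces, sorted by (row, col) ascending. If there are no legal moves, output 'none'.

Answer: (0,3) (0,4) (1,5) (2,0) (2,4) (3,4) (4,0)

Derivation:
(0,2): no bracket -> illegal
(0,3): flips 2 -> legal
(0,4): flips 1 -> legal
(0,5): no bracket -> illegal
(1,5): flips 2 -> legal
(2,0): flips 1 -> legal
(2,1): no bracket -> illegal
(2,4): flips 1 -> legal
(2,5): no bracket -> illegal
(3,4): flips 1 -> legal
(4,0): flips 2 -> legal
(4,3): no bracket -> illegal
(5,0): no bracket -> illegal
(5,1): no bracket -> illegal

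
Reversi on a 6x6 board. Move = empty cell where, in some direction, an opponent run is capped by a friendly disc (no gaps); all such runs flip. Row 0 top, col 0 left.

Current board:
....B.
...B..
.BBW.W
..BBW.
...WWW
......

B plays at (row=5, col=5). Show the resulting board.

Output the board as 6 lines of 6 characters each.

Answer: ....B.
...B..
.BBW.W
..BBW.
...WBW
.....B

Derivation:
Place B at (5,5); scan 8 dirs for brackets.
Dir NW: opp run (4,4) capped by B -> flip
Dir N: opp run (4,5), next='.' -> no flip
Dir NE: edge -> no flip
Dir W: first cell '.' (not opp) -> no flip
Dir E: edge -> no flip
Dir SW: edge -> no flip
Dir S: edge -> no flip
Dir SE: edge -> no flip
All flips: (4,4)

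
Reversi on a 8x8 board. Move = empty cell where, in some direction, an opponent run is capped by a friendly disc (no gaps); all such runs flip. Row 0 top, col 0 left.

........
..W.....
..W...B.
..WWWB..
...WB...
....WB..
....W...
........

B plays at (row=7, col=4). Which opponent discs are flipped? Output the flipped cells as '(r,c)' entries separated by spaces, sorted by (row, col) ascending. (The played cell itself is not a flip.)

Dir NW: first cell '.' (not opp) -> no flip
Dir N: opp run (6,4) (5,4) capped by B -> flip
Dir NE: first cell '.' (not opp) -> no flip
Dir W: first cell '.' (not opp) -> no flip
Dir E: first cell '.' (not opp) -> no flip
Dir SW: edge -> no flip
Dir S: edge -> no flip
Dir SE: edge -> no flip

Answer: (5,4) (6,4)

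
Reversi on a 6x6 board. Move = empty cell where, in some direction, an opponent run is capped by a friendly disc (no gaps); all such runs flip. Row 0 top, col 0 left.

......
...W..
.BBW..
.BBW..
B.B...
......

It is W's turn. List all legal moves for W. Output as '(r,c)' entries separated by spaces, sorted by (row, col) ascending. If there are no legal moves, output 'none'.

Answer: (1,1) (2,0) (3,0) (4,1) (5,1)

Derivation:
(1,0): no bracket -> illegal
(1,1): flips 1 -> legal
(1,2): no bracket -> illegal
(2,0): flips 2 -> legal
(3,0): flips 2 -> legal
(4,1): flips 1 -> legal
(4,3): no bracket -> illegal
(5,0): no bracket -> illegal
(5,1): flips 1 -> legal
(5,2): no bracket -> illegal
(5,3): no bracket -> illegal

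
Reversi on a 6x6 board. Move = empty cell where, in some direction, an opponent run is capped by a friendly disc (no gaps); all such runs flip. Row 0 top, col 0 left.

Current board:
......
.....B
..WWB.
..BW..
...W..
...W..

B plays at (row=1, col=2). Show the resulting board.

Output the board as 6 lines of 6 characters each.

Answer: ......
..B..B
..BWB.
..BW..
...W..
...W..

Derivation:
Place B at (1,2); scan 8 dirs for brackets.
Dir NW: first cell '.' (not opp) -> no flip
Dir N: first cell '.' (not opp) -> no flip
Dir NE: first cell '.' (not opp) -> no flip
Dir W: first cell '.' (not opp) -> no flip
Dir E: first cell '.' (not opp) -> no flip
Dir SW: first cell '.' (not opp) -> no flip
Dir S: opp run (2,2) capped by B -> flip
Dir SE: opp run (2,3), next='.' -> no flip
All flips: (2,2)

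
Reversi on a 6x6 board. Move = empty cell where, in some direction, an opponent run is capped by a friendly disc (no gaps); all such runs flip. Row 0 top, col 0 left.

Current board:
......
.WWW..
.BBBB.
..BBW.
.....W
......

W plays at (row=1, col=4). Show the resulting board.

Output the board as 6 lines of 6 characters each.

Answer: ......
.WWWW.
.BBBW.
..BBW.
.....W
......

Derivation:
Place W at (1,4); scan 8 dirs for brackets.
Dir NW: first cell '.' (not opp) -> no flip
Dir N: first cell '.' (not opp) -> no flip
Dir NE: first cell '.' (not opp) -> no flip
Dir W: first cell 'W' (not opp) -> no flip
Dir E: first cell '.' (not opp) -> no flip
Dir SW: opp run (2,3) (3,2), next='.' -> no flip
Dir S: opp run (2,4) capped by W -> flip
Dir SE: first cell '.' (not opp) -> no flip
All flips: (2,4)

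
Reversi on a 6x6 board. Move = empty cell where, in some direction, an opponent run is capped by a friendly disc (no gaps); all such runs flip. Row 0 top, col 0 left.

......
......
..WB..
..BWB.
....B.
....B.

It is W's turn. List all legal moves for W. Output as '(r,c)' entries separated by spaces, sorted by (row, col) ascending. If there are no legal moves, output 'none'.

(1,2): no bracket -> illegal
(1,3): flips 1 -> legal
(1,4): no bracket -> illegal
(2,1): no bracket -> illegal
(2,4): flips 1 -> legal
(2,5): no bracket -> illegal
(3,1): flips 1 -> legal
(3,5): flips 1 -> legal
(4,1): no bracket -> illegal
(4,2): flips 1 -> legal
(4,3): no bracket -> illegal
(4,5): no bracket -> illegal
(5,3): no bracket -> illegal
(5,5): flips 1 -> legal

Answer: (1,3) (2,4) (3,1) (3,5) (4,2) (5,5)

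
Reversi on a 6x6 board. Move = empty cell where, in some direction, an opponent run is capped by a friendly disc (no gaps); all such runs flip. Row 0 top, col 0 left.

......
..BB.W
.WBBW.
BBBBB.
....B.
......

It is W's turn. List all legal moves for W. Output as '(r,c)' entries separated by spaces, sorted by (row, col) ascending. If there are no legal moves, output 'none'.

(0,1): no bracket -> illegal
(0,2): flips 1 -> legal
(0,3): flips 1 -> legal
(0,4): no bracket -> illegal
(1,1): no bracket -> illegal
(1,4): no bracket -> illegal
(2,0): no bracket -> illegal
(2,5): no bracket -> illegal
(3,5): no bracket -> illegal
(4,0): no bracket -> illegal
(4,1): flips 1 -> legal
(4,2): flips 1 -> legal
(4,3): flips 1 -> legal
(4,5): no bracket -> illegal
(5,3): no bracket -> illegal
(5,4): flips 2 -> legal
(5,5): no bracket -> illegal

Answer: (0,2) (0,3) (4,1) (4,2) (4,3) (5,4)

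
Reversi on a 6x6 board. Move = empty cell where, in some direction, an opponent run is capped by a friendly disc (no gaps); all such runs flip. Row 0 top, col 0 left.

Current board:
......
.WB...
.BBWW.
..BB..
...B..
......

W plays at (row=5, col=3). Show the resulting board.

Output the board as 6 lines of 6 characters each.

Place W at (5,3); scan 8 dirs for brackets.
Dir NW: first cell '.' (not opp) -> no flip
Dir N: opp run (4,3) (3,3) capped by W -> flip
Dir NE: first cell '.' (not opp) -> no flip
Dir W: first cell '.' (not opp) -> no flip
Dir E: first cell '.' (not opp) -> no flip
Dir SW: edge -> no flip
Dir S: edge -> no flip
Dir SE: edge -> no flip
All flips: (3,3) (4,3)

Answer: ......
.WB...
.BBWW.
..BW..
...W..
...W..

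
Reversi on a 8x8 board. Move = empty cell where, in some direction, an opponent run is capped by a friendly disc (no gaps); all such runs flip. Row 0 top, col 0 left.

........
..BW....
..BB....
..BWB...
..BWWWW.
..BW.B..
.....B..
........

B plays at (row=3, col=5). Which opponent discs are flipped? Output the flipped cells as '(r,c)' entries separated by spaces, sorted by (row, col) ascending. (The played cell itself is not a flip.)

Dir NW: first cell '.' (not opp) -> no flip
Dir N: first cell '.' (not opp) -> no flip
Dir NE: first cell '.' (not opp) -> no flip
Dir W: first cell 'B' (not opp) -> no flip
Dir E: first cell '.' (not opp) -> no flip
Dir SW: opp run (4,4) (5,3), next='.' -> no flip
Dir S: opp run (4,5) capped by B -> flip
Dir SE: opp run (4,6), next='.' -> no flip

Answer: (4,5)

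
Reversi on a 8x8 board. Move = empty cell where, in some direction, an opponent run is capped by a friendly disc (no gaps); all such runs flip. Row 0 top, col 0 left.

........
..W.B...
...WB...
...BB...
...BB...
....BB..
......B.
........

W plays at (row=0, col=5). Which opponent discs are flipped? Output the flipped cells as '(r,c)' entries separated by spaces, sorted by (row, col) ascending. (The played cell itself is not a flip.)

Dir NW: edge -> no flip
Dir N: edge -> no flip
Dir NE: edge -> no flip
Dir W: first cell '.' (not opp) -> no flip
Dir E: first cell '.' (not opp) -> no flip
Dir SW: opp run (1,4) capped by W -> flip
Dir S: first cell '.' (not opp) -> no flip
Dir SE: first cell '.' (not opp) -> no flip

Answer: (1,4)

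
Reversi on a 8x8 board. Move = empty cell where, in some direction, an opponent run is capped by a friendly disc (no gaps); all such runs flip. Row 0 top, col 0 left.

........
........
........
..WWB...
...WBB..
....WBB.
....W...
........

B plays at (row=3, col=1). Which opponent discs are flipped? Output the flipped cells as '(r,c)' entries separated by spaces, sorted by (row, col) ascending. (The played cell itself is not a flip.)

Dir NW: first cell '.' (not opp) -> no flip
Dir N: first cell '.' (not opp) -> no flip
Dir NE: first cell '.' (not opp) -> no flip
Dir W: first cell '.' (not opp) -> no flip
Dir E: opp run (3,2) (3,3) capped by B -> flip
Dir SW: first cell '.' (not opp) -> no flip
Dir S: first cell '.' (not opp) -> no flip
Dir SE: first cell '.' (not opp) -> no flip

Answer: (3,2) (3,3)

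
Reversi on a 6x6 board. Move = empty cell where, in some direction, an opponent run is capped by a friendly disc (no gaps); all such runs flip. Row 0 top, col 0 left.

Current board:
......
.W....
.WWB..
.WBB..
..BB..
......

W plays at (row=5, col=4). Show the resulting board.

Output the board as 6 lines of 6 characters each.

Place W at (5,4); scan 8 dirs for brackets.
Dir NW: opp run (4,3) (3,2) capped by W -> flip
Dir N: first cell '.' (not opp) -> no flip
Dir NE: first cell '.' (not opp) -> no flip
Dir W: first cell '.' (not opp) -> no flip
Dir E: first cell '.' (not opp) -> no flip
Dir SW: edge -> no flip
Dir S: edge -> no flip
Dir SE: edge -> no flip
All flips: (3,2) (4,3)

Answer: ......
.W....
.WWB..
.WWB..
..BW..
....W.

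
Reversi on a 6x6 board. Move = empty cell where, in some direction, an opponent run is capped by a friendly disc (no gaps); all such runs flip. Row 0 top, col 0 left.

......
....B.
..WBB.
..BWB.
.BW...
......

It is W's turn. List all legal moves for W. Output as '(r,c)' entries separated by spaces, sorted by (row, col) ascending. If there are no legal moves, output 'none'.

(0,3): no bracket -> illegal
(0,4): no bracket -> illegal
(0,5): no bracket -> illegal
(1,2): no bracket -> illegal
(1,3): flips 1 -> legal
(1,5): flips 1 -> legal
(2,1): no bracket -> illegal
(2,5): flips 2 -> legal
(3,0): no bracket -> illegal
(3,1): flips 1 -> legal
(3,5): flips 1 -> legal
(4,0): flips 1 -> legal
(4,3): no bracket -> illegal
(4,4): no bracket -> illegal
(4,5): no bracket -> illegal
(5,0): no bracket -> illegal
(5,1): no bracket -> illegal
(5,2): no bracket -> illegal

Answer: (1,3) (1,5) (2,5) (3,1) (3,5) (4,0)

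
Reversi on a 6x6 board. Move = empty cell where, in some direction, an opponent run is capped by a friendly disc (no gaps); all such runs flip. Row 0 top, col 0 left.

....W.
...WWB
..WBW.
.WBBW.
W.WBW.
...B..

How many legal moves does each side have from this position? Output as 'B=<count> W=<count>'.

-- B to move --
(0,2): no bracket -> illegal
(0,3): flips 1 -> legal
(0,5): flips 1 -> legal
(1,1): flips 1 -> legal
(1,2): flips 3 -> legal
(2,0): flips 2 -> legal
(2,1): flips 1 -> legal
(2,5): flips 2 -> legal
(3,0): flips 1 -> legal
(3,5): flips 2 -> legal
(4,1): flips 1 -> legal
(4,5): flips 2 -> legal
(5,0): no bracket -> illegal
(5,1): flips 1 -> legal
(5,2): flips 1 -> legal
(5,4): no bracket -> illegal
(5,5): flips 1 -> legal
B mobility = 14
-- W to move --
(0,5): no bracket -> illegal
(1,2): flips 1 -> legal
(2,1): no bracket -> illegal
(2,5): no bracket -> illegal
(4,1): flips 2 -> legal
(5,2): flips 1 -> legal
(5,4): no bracket -> illegal
W mobility = 3

Answer: B=14 W=3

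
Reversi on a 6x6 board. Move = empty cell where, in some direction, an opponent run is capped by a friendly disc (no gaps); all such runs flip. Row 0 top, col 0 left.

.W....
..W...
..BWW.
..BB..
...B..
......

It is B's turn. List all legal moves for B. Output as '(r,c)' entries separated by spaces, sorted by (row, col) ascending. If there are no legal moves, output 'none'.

Answer: (0,2) (1,3) (1,4) (1,5) (2,5)

Derivation:
(0,0): no bracket -> illegal
(0,2): flips 1 -> legal
(0,3): no bracket -> illegal
(1,0): no bracket -> illegal
(1,1): no bracket -> illegal
(1,3): flips 1 -> legal
(1,4): flips 1 -> legal
(1,5): flips 1 -> legal
(2,1): no bracket -> illegal
(2,5): flips 2 -> legal
(3,4): no bracket -> illegal
(3,5): no bracket -> illegal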